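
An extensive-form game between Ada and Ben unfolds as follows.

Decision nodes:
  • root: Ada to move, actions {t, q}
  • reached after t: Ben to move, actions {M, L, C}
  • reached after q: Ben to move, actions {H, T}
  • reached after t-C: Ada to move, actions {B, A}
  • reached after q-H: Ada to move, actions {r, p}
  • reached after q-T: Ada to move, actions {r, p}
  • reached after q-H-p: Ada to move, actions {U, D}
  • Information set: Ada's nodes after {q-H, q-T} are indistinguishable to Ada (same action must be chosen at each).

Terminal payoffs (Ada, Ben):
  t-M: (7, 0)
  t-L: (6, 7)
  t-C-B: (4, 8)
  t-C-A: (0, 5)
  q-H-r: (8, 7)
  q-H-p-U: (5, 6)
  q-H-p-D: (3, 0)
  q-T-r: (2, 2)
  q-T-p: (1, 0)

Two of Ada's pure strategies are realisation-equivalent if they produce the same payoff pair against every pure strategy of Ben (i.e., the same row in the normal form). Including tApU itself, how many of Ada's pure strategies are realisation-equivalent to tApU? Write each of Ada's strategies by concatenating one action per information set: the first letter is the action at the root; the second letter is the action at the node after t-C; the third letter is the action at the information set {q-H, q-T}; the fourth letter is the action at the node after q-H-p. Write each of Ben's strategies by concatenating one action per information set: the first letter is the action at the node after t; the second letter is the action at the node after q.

Row for tApU (columns MH, MT, LH, LT, CH, CT): (7,0) (7,0) (6,7) (6,7) (0,5) (0,5).
Under tApU, Ada's choice at the information set {q-H, q-T} and at the node after q-H-p can never be reached regardless of what Ben does, so varying those choices leaves every outcome unchanged.
Holding the reachable choices fixed and varying the unreachable ones freely already gives 2 × 2 = 4 equivalent strategies.
No other strategy reproduces this row, so those 4 are the full class: tArU, tArD, tApU, tApD.

4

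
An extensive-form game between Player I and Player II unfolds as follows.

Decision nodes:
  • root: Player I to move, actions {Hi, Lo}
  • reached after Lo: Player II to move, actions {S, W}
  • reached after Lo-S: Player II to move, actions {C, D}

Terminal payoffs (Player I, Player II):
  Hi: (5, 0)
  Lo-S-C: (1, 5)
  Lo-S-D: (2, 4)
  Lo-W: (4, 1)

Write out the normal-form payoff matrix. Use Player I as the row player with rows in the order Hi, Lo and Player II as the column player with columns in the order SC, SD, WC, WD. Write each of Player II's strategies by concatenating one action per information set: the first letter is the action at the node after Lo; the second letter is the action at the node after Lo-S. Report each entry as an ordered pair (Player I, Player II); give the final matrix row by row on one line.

Row Hi: SC→(5,0), SD→(5,0), WC→(5,0), WD→(5,0)
Row Lo: SC→(1,5), SD→(2,4), WC→(4,1), WD→(4,1)

Hi: (5,0) (5,0) (5,0) (5,0) | Lo: (1,5) (2,4) (4,1) (4,1)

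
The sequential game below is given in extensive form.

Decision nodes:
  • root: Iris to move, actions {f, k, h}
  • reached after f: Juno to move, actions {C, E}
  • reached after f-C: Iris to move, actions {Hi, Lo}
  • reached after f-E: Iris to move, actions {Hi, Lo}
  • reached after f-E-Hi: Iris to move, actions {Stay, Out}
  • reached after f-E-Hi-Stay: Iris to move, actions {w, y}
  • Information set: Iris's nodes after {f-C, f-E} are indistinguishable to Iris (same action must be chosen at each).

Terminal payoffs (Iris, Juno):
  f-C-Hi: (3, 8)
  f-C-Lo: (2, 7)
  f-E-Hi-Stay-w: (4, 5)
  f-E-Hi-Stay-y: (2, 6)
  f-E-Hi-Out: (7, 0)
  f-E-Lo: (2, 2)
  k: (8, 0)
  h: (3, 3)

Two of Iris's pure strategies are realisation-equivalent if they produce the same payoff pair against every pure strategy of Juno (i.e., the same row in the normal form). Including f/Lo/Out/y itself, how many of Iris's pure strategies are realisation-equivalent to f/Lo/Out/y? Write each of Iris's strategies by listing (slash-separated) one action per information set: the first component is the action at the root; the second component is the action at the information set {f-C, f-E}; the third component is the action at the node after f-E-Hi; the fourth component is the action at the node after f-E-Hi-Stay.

Row for f/Lo/Out/y (columns C, E): (2,7) (2,2).
Under f/Lo/Out/y, Iris's choice at the node after f-E-Hi and at the node after f-E-Hi-Stay can never be reached regardless of what Juno does, so varying those choices leaves every outcome unchanged.
Holding the reachable choices fixed and varying the unreachable ones freely already gives 2 × 2 = 4 equivalent strategies.
No other strategy reproduces this row, so those 4 are the full class: f/Lo/Stay/w, f/Lo/Stay/y, f/Lo/Out/w, f/Lo/Out/y.

4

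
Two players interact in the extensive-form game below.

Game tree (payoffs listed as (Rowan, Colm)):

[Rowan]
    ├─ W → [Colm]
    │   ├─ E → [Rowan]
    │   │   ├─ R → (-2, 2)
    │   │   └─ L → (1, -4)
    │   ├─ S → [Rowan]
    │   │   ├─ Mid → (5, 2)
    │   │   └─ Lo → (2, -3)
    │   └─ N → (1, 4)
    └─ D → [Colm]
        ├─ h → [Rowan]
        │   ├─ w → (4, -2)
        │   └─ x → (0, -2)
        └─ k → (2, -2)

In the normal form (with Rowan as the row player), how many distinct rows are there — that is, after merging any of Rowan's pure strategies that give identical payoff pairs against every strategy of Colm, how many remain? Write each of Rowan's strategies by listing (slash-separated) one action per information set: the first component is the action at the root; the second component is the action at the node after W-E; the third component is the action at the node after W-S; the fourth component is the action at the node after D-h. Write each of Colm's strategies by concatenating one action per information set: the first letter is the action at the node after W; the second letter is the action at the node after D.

Rowan has 16 pure strategies: W/R/Mid/w, W/R/Mid/x, W/R/Lo/w, W/R/Lo/x, W/L/Mid/w, W/L/Mid/x, W/L/Lo/w, W/L/Lo/x, D/R/Mid/w, D/R/Mid/x, D/R/Lo/w, D/R/Lo/x, D/L/Mid/w, D/L/Mid/x, D/L/Lo/w, D/L/Lo/x. Columns: Eh, Ek, Sh, Sk, Nh, Nk.
{W/R/Mid/w, W/R/Mid/x} → row (-2,2) (-2,2) (5,2) (5,2) (1,4) (1,4)
{W/R/Lo/w, W/R/Lo/x} → row (-2,2) (-2,2) (2,-3) (2,-3) (1,4) (1,4)
{W/L/Mid/w, W/L/Mid/x} → row (1,-4) (1,-4) (5,2) (5,2) (1,4) (1,4)
{W/L/Lo/w, W/L/Lo/x} → row (1,-4) (1,-4) (2,-3) (2,-3) (1,4) (1,4)
{D/R/Mid/w, D/R/Lo/w, D/L/Mid/w, D/L/Lo/w} → row (4,-2) (2,-2) (4,-2) (2,-2) (4,-2) (2,-2)
{D/R/Mid/x, D/R/Lo/x, D/L/Mid/x, D/L/Lo/x} → row (0,-2) (2,-2) (0,-2) (2,-2) (0,-2) (2,-2)
That's 6 distinct rows out of 16 strategies.

6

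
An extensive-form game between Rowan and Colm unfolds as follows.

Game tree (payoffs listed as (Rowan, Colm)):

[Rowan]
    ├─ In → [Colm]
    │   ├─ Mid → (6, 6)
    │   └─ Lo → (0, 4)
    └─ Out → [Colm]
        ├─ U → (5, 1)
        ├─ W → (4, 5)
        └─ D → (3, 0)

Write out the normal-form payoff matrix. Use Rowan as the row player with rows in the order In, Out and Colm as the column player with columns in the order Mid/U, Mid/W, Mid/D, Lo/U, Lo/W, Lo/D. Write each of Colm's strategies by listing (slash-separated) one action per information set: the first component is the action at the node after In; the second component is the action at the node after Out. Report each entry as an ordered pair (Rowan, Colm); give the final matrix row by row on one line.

Row In: Mid/U→(6,6), Mid/W→(6,6), Mid/D→(6,6), Lo/U→(0,4), Lo/W→(0,4), Lo/D→(0,4)
Row Out: Mid/U→(5,1), Mid/W→(4,5), Mid/D→(3,0), Lo/U→(5,1), Lo/W→(4,5), Lo/D→(3,0)

In: (6,6) (6,6) (6,6) (0,4) (0,4) (0,4) | Out: (5,1) (4,5) (3,0) (5,1) (4,5) (3,0)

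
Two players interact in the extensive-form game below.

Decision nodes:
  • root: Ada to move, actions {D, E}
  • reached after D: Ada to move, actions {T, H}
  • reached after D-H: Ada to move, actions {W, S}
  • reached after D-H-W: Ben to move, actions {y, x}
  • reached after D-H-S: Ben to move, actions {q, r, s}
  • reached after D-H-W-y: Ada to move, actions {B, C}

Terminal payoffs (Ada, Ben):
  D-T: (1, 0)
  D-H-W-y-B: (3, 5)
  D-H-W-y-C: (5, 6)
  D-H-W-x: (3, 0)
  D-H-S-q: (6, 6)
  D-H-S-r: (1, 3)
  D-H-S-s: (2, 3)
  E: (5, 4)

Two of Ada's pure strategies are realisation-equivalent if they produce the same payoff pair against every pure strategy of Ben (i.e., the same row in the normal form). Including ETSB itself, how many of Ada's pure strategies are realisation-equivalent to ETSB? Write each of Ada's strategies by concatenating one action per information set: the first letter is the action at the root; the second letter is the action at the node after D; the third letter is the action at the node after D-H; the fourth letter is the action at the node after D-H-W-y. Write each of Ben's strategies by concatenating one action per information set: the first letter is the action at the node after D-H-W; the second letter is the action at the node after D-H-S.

8

Row for ETSB (columns yq, yr, ys, xq, xr, xs): (5,4) (5,4) (5,4) (5,4) (5,4) (5,4).
Under ETSB, Ada's choice at the node after D and at the node after D-H and at the node after D-H-W-y can never be reached regardless of what Ben does, so varying those choices leaves every outcome unchanged.
Holding the reachable choices fixed and varying the unreachable ones freely already gives 2 × 2 × 2 = 8 equivalent strategies.
No other strategy reproduces this row, so those 8 are the full class: ETWB, ETWC, ETSB, ETSC, EHWB, EHWC, EHSB, EHSC.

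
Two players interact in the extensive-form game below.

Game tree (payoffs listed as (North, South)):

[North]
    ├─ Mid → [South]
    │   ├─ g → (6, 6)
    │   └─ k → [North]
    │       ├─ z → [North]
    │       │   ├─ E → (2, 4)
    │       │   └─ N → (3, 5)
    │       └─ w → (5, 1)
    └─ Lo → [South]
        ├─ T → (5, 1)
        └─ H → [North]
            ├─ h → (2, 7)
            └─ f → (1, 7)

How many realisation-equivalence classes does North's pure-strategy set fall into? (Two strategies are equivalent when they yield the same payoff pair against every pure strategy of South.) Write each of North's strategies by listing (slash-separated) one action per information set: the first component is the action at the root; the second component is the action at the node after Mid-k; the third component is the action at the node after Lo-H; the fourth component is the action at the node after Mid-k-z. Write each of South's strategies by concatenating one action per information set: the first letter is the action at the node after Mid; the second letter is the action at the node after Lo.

5

North has 16 pure strategies: Mid/z/h/E, Mid/z/h/N, Mid/z/f/E, Mid/z/f/N, Mid/w/h/E, Mid/w/h/N, Mid/w/f/E, Mid/w/f/N, Lo/z/h/E, Lo/z/h/N, Lo/z/f/E, Lo/z/f/N, Lo/w/h/E, Lo/w/h/N, Lo/w/f/E, Lo/w/f/N. Columns: gT, gH, kT, kH.
{Mid/z/h/E, Mid/z/f/E} → row (6,6) (6,6) (2,4) (2,4)
{Mid/z/h/N, Mid/z/f/N} → row (6,6) (6,6) (3,5) (3,5)
{Mid/w/h/E, Mid/w/h/N, Mid/w/f/E, Mid/w/f/N} → row (6,6) (6,6) (5,1) (5,1)
{Lo/z/h/E, Lo/z/h/N, Lo/w/h/E, Lo/w/h/N} → row (5,1) (2,7) (5,1) (2,7)
{Lo/z/f/E, Lo/z/f/N, Lo/w/f/E, Lo/w/f/N} → row (5,1) (1,7) (5,1) (1,7)
That's 5 distinct rows out of 16 strategies.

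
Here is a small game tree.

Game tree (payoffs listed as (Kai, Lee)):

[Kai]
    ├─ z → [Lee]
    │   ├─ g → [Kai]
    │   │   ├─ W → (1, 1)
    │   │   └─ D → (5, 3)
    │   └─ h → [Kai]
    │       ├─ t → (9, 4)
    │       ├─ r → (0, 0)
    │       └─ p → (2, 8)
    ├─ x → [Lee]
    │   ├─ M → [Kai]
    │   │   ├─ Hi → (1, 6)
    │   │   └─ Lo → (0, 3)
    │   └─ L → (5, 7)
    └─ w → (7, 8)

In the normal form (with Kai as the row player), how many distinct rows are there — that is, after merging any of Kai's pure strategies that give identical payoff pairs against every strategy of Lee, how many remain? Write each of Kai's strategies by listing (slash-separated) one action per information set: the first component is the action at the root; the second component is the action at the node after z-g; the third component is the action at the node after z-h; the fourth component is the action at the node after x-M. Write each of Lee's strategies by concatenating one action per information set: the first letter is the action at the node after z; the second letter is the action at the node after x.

Kai has 36 pure strategies: z/W/t/Hi, z/W/t/Lo, z/W/r/Hi, z/W/r/Lo, z/W/p/Hi, z/W/p/Lo, z/D/t/Hi, z/D/t/Lo, z/D/r/Hi, z/D/r/Lo, z/D/p/Hi, z/D/p/Lo, x/W/t/Hi, x/W/t/Lo, x/W/r/Hi, x/W/r/Lo, x/W/p/Hi, x/W/p/Lo, x/D/t/Hi, x/D/t/Lo, x/D/r/Hi, x/D/r/Lo, x/D/p/Hi, x/D/p/Lo, w/W/t/Hi, w/W/t/Lo, w/W/r/Hi, w/W/r/Lo, w/W/p/Hi, w/W/p/Lo, w/D/t/Hi, w/D/t/Lo, w/D/r/Hi, w/D/r/Lo, w/D/p/Hi, w/D/p/Lo. Columns: gM, gL, hM, hL.
{z/W/t/Hi, z/W/t/Lo} → row (1,1) (1,1) (9,4) (9,4)
{z/W/r/Hi, z/W/r/Lo} → row (1,1) (1,1) (0,0) (0,0)
{z/W/p/Hi, z/W/p/Lo} → row (1,1) (1,1) (2,8) (2,8)
{z/D/t/Hi, z/D/t/Lo} → row (5,3) (5,3) (9,4) (9,4)
{z/D/r/Hi, z/D/r/Lo} → row (5,3) (5,3) (0,0) (0,0)
{z/D/p/Hi, z/D/p/Lo} → row (5,3) (5,3) (2,8) (2,8)
{x/W/t/Hi, x/W/r/Hi, x/W/p/Hi, x/D/t/Hi, x/D/r/Hi, x/D/p/Hi} → row (1,6) (5,7) (1,6) (5,7)
{x/W/t/Lo, x/W/r/Lo, x/W/p/Lo, x/D/t/Lo, x/D/r/Lo, x/D/p/Lo} → row (0,3) (5,7) (0,3) (5,7)
{w/W/t/Hi, w/W/t/Lo, w/W/r/Hi, w/W/r/Lo, w/W/p/Hi, w/W/p/Lo, w/D/t/Hi, w/D/t/Lo, w/D/r/Hi, w/D/r/Lo, w/D/p/Hi, w/D/p/Lo} → row (7,8) (7,8) (7,8) (7,8)
That's 9 distinct rows out of 36 strategies.

9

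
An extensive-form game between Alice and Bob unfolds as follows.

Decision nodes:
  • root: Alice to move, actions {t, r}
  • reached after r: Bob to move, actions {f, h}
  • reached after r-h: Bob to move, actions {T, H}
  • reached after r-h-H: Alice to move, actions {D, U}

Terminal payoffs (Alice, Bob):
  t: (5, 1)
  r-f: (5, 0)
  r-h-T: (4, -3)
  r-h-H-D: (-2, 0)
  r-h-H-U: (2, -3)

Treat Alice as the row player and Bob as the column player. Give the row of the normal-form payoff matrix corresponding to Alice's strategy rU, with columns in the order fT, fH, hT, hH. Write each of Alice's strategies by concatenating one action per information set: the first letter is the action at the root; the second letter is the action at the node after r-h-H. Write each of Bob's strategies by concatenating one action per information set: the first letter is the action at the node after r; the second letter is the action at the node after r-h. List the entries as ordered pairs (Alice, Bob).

(5,0) (5,0) (4,-3) (2,-3)

vs fT: Alice plays r → Bob plays f at [r] → (5, 0)
vs fH: Alice plays r → Bob plays f at [r] → (5, 0)
vs hT: Alice plays r → Bob plays h at [r] → Bob plays T at [r-h] → (4, -3)
vs hH: Alice plays r → Bob plays h at [r] → Bob plays H at [r-h] → Alice plays U at [r-h-H] → (2, -3)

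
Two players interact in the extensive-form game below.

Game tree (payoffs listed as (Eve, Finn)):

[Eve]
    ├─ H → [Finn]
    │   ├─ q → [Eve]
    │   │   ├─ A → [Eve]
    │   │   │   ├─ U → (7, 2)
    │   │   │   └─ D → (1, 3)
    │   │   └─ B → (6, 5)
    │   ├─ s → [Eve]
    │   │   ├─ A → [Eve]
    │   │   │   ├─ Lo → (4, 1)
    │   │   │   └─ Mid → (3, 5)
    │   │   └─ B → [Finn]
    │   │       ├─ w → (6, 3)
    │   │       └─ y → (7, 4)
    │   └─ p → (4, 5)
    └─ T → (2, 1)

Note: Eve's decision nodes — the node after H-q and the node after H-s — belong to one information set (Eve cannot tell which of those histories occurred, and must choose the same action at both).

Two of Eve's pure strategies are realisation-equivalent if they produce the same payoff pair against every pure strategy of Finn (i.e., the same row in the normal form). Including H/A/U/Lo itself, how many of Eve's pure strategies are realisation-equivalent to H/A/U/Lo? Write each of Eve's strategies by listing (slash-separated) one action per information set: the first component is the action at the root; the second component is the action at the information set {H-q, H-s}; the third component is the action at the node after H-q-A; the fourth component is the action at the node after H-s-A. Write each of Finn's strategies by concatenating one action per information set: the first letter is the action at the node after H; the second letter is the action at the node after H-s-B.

1

Row for H/A/U/Lo (columns qw, qy, sw, sy, pw, py): (7,2) (7,2) (4,1) (4,1) (4,5) (4,5).
Every one of Eve's information sets is on the play path for some reply by Finn when Eve follows H/A/U/Lo.
Changing the action at any of them therefore changes at least one column, so only H/A/U/Lo itself gives this row.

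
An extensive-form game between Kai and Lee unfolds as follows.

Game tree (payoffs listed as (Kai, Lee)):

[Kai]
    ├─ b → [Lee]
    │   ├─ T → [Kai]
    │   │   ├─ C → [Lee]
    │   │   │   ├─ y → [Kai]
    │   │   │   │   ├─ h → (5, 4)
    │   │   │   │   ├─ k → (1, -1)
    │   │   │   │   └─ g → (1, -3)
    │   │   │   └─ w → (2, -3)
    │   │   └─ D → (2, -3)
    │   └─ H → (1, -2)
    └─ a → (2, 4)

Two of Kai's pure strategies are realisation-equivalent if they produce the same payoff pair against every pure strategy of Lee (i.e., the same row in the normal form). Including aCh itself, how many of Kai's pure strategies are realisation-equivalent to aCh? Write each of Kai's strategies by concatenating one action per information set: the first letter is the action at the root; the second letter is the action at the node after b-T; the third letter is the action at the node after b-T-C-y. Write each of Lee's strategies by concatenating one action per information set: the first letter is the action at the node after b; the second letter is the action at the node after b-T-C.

6

Row for aCh (columns Ty, Tw, Hy, Hw): (2,4) (2,4) (2,4) (2,4).
Under aCh, Kai's choice at the node after b-T and at the node after b-T-C-y can never be reached regardless of what Lee does, so varying those choices leaves every outcome unchanged.
Holding the reachable choices fixed and varying the unreachable ones freely already gives 2 × 3 = 6 equivalent strategies.
No other strategy reproduces this row, so those 6 are the full class: aCh, aCk, aCg, aDh, aDk, aDg.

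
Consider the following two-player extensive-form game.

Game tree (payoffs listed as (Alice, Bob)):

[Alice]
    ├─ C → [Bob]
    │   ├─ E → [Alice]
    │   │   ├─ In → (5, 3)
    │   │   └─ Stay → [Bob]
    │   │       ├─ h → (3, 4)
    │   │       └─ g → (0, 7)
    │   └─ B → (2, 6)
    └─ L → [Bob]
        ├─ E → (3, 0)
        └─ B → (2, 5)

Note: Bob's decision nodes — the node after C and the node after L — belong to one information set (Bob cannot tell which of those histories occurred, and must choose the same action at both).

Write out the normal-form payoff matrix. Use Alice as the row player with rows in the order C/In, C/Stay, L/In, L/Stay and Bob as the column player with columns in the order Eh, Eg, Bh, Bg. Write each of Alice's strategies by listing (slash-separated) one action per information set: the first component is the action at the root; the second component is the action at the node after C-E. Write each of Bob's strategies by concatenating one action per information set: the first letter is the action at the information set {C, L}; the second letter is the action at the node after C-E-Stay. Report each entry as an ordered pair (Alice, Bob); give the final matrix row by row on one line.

C/In: (5,3) (5,3) (2,6) (2,6) | C/Stay: (3,4) (0,7) (2,6) (2,6) | L/In: (3,0) (3,0) (2,5) (2,5) | L/Stay: (3,0) (3,0) (2,5) (2,5)

Row C/In: Eh→(5,3), Eg→(5,3), Bh→(2,6), Bg→(2,6)
Row C/Stay: Eh→(3,4), Eg→(0,7), Bh→(2,6), Bg→(2,6)
Row L/In: Eh→(3,0), Eg→(3,0), Bh→(2,5), Bg→(2,5)
Row L/Stay: Eh→(3,0), Eg→(3,0), Bh→(2,5), Bg→(2,5)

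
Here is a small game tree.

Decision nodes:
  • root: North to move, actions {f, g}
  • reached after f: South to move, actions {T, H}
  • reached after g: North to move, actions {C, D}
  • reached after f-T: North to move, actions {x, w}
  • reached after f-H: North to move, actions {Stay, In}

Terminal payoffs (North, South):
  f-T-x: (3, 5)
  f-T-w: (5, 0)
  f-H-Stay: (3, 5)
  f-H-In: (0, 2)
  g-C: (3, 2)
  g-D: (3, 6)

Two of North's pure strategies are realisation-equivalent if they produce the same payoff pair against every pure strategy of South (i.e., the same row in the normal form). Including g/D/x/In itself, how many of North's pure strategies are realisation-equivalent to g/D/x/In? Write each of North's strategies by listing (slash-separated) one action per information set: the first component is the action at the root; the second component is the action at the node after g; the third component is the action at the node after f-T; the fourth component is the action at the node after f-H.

4

Row for g/D/x/In (columns T, H): (3,6) (3,6).
Under g/D/x/In, North's choice at the node after f-T and at the node after f-H can never be reached regardless of what South does, so varying those choices leaves every outcome unchanged.
Holding the reachable choices fixed and varying the unreachable ones freely already gives 2 × 2 = 4 equivalent strategies.
No other strategy reproduces this row, so those 4 are the full class: g/D/x/Stay, g/D/x/In, g/D/w/Stay, g/D/w/In.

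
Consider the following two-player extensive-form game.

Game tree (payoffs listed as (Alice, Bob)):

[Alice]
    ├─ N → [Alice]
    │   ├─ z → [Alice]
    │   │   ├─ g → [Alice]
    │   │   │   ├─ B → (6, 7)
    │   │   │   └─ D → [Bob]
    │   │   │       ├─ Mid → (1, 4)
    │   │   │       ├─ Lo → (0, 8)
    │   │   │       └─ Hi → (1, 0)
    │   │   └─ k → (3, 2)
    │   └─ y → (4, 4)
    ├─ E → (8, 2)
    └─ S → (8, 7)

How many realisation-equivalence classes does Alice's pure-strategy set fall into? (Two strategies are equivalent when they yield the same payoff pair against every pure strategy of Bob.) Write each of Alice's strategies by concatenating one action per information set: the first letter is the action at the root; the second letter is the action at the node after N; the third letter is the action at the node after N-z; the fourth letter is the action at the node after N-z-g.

Alice has 24 pure strategies: NzgB, NzgD, NzkB, NzkD, NygB, NygD, NykB, NykD, EzgB, EzgD, EzkB, EzkD, EygB, EygD, EykB, EykD, SzgB, SzgD, SzkB, SzkD, SygB, SygD, SykB, SykD. Columns: Mid, Lo, Hi.
{NzgB} → row (6,7) (6,7) (6,7)
{NzgD} → row (1,4) (0,8) (1,0)
{NzkB, NzkD} → row (3,2) (3,2) (3,2)
{NygB, NygD, NykB, NykD} → row (4,4) (4,4) (4,4)
{EzgB, EzgD, EzkB, EzkD, EygB, EygD, EykB, EykD} → row (8,2) (8,2) (8,2)
{SzgB, SzgD, SzkB, SzkD, SygB, SygD, SykB, SykD} → row (8,7) (8,7) (8,7)
That's 6 distinct rows out of 24 strategies.

6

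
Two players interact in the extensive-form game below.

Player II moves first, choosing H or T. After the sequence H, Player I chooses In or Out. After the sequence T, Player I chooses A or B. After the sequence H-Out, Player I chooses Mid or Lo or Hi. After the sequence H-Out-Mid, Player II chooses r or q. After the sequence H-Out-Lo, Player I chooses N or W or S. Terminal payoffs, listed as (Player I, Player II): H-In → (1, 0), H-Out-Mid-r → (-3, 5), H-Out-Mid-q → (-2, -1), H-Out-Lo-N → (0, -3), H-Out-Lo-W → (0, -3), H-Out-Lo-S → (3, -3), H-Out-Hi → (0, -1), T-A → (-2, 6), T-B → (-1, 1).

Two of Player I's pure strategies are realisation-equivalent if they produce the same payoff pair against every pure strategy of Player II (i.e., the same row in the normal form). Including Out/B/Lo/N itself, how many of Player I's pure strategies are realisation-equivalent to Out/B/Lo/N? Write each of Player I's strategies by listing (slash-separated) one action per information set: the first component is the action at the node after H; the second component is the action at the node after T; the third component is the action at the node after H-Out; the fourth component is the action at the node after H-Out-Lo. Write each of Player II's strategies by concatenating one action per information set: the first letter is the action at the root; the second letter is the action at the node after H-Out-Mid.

2

Row for Out/B/Lo/N (columns Hr, Hq, Tr, Tq): (0,-3) (0,-3) (-1,1) (-1,1).
Every one of Player I's information sets is on the play path for some reply by Player II when Player I follows Out/B/Lo/N.
Even so, Out/B/Lo/W happens to produce the same payoff in every column — so 2 strategies share this row.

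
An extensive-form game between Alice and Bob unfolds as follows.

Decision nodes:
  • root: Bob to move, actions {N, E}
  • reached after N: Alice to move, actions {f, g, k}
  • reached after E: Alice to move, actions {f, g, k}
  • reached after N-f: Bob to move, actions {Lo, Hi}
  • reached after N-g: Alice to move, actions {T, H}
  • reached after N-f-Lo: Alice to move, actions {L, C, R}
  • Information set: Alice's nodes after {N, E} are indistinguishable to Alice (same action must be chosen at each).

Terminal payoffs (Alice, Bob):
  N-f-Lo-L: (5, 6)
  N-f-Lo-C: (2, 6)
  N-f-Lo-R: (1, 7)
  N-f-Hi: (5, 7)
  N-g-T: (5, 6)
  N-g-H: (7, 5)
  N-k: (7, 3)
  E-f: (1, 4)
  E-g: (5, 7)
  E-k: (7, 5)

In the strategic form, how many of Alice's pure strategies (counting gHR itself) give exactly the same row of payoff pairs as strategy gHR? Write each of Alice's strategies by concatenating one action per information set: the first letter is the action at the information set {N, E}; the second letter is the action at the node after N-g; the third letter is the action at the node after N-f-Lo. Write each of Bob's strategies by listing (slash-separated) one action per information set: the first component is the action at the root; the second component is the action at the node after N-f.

Row for gHR (columns N/Lo, N/Hi, E/Lo, E/Hi): (7,5) (7,5) (5,7) (5,7).
Under gHR, Alice's choice at the node after N-f-Lo can never be reached regardless of what Bob does, so varying those choices leaves every outcome unchanged.
Holding the reachable choices fixed and varying the unreachable one freely already gives 3 equivalent strategies.
No other strategy reproduces this row, so those 3 are the full class: gHL, gHC, gHR.

3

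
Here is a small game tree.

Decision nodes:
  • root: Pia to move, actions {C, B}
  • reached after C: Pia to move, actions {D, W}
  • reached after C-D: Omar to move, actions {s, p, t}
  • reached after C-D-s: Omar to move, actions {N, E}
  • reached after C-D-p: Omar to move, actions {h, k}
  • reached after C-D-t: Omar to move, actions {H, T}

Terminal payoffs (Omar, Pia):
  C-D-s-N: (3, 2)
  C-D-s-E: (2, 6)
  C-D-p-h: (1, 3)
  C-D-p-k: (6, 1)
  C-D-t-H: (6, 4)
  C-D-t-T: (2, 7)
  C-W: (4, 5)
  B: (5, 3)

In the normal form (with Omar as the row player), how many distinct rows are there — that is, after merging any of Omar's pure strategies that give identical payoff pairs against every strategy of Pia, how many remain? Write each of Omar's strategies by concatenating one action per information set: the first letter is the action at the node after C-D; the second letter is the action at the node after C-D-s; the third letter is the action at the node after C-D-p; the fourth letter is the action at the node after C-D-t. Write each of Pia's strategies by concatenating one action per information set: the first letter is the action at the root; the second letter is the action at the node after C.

Omar has 24 pure strategies: sNhH, sNhT, sNkH, sNkT, sEhH, sEhT, sEkH, sEkT, pNhH, pNhT, pNkH, pNkT, pEhH, pEhT, pEkH, pEkT, tNhH, tNhT, tNkH, tNkT, tEhH, tEhT, tEkH, tEkT. Columns: CD, CW, BD, BW.
{sNhH, sNhT, sNkH, sNkT} → row (3,2) (4,5) (5,3) (5,3)
{sEhH, sEhT, sEkH, sEkT} → row (2,6) (4,5) (5,3) (5,3)
{pNhH, pNhT, pEhH, pEhT} → row (1,3) (4,5) (5,3) (5,3)
{pNkH, pNkT, pEkH, pEkT} → row (6,1) (4,5) (5,3) (5,3)
{tNhH, tNkH, tEhH, tEkH} → row (6,4) (4,5) (5,3) (5,3)
{tNhT, tNkT, tEhT, tEkT} → row (2,7) (4,5) (5,3) (5,3)
That's 6 distinct rows out of 24 strategies.

6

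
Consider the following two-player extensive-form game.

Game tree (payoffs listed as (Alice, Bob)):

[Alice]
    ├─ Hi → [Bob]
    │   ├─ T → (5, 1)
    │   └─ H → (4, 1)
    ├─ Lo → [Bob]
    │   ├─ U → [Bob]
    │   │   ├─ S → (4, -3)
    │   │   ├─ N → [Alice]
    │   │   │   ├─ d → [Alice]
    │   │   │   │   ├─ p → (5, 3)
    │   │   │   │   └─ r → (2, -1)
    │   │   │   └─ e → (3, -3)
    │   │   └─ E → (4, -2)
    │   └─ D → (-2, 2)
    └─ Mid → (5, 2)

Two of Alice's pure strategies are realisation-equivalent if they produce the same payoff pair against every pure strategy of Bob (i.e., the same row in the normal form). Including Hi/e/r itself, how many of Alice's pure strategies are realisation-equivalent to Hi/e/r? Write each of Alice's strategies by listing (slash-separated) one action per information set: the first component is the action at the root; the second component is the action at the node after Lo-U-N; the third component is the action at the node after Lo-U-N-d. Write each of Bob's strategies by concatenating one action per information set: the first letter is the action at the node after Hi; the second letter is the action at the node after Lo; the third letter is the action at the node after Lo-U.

Row for Hi/e/r (columns TUS, TUN, TUE, TDS, TDN, TDE, HUS, HUN, HUE, HDS, HDN, HDE): (5,1) (5,1) (5,1) (5,1) (5,1) (5,1) (4,1) (4,1) (4,1) (4,1) (4,1) (4,1).
Under Hi/e/r, Alice's choice at the node after Lo-U-N and at the node after Lo-U-N-d can never be reached regardless of what Bob does, so varying those choices leaves every outcome unchanged.
Holding the reachable choices fixed and varying the unreachable ones freely already gives 2 × 2 = 4 equivalent strategies.
No other strategy reproduces this row, so those 4 are the full class: Hi/d/p, Hi/d/r, Hi/e/p, Hi/e/r.

4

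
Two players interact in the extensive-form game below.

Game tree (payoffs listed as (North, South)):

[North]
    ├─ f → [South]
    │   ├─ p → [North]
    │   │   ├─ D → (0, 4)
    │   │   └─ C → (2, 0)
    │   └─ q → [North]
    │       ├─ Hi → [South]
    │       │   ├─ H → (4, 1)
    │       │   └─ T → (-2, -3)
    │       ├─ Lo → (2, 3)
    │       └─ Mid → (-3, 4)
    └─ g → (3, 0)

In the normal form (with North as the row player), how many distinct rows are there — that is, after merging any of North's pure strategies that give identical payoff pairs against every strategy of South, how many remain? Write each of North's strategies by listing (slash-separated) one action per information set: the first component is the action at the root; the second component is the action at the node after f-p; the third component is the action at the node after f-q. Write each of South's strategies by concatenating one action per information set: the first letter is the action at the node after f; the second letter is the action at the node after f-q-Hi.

7

North has 12 pure strategies: f/D/Hi, f/D/Lo, f/D/Mid, f/C/Hi, f/C/Lo, f/C/Mid, g/D/Hi, g/D/Lo, g/D/Mid, g/C/Hi, g/C/Lo, g/C/Mid. Columns: pH, pT, qH, qT.
{f/D/Hi} → row (0,4) (0,4) (4,1) (-2,-3)
{f/D/Lo} → row (0,4) (0,4) (2,3) (2,3)
{f/D/Mid} → row (0,4) (0,4) (-3,4) (-3,4)
{f/C/Hi} → row (2,0) (2,0) (4,1) (-2,-3)
{f/C/Lo} → row (2,0) (2,0) (2,3) (2,3)
{f/C/Mid} → row (2,0) (2,0) (-3,4) (-3,4)
{g/D/Hi, g/D/Lo, g/D/Mid, g/C/Hi, g/C/Lo, g/C/Mid} → row (3,0) (3,0) (3,0) (3,0)
That's 7 distinct rows out of 12 strategies.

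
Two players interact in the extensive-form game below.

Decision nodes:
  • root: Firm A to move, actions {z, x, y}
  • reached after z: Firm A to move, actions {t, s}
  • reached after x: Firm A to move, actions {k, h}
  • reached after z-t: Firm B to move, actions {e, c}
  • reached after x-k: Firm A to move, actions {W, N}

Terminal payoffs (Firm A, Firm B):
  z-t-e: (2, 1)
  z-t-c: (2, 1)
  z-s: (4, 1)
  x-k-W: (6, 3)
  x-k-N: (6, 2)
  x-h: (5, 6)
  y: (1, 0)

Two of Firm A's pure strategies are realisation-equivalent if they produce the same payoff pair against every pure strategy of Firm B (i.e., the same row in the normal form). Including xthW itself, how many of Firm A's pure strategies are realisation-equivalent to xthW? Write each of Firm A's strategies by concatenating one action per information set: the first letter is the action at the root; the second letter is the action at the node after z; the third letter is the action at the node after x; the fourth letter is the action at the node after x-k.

4

Row for xthW (columns e, c): (5,6) (5,6).
Under xthW, Firm A's choice at the node after z and at the node after x-k can never be reached regardless of what Firm B does, so varying those choices leaves every outcome unchanged.
Holding the reachable choices fixed and varying the unreachable ones freely already gives 2 × 2 = 4 equivalent strategies.
No other strategy reproduces this row, so those 4 are the full class: xthW, xthN, xshW, xshN.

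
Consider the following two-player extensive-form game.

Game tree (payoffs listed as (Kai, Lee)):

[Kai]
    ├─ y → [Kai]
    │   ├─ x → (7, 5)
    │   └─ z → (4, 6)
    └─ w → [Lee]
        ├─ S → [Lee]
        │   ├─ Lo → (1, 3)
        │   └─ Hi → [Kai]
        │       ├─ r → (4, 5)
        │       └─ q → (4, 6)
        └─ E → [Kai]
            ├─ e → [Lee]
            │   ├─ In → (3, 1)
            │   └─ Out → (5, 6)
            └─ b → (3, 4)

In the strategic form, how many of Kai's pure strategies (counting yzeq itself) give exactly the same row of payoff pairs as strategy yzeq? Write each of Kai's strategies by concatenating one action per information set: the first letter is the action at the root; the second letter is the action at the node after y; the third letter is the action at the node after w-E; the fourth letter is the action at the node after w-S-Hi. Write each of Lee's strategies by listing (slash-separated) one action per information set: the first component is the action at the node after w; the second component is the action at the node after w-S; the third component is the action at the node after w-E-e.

Row for yzeq (columns S/Lo/In, S/Lo/Out, S/Hi/In, S/Hi/Out, E/Lo/In, E/Lo/Out, E/Hi/In, E/Hi/Out): (4,6) (4,6) (4,6) (4,6) (4,6) (4,6) (4,6) (4,6).
Under yzeq, Kai's choice at the node after w-E and at the node after w-S-Hi can never be reached regardless of what Lee does, so varying those choices leaves every outcome unchanged.
Holding the reachable choices fixed and varying the unreachable ones freely already gives 2 × 2 = 4 equivalent strategies.
No other strategy reproduces this row, so those 4 are the full class: yzer, yzeq, yzbr, yzbq.

4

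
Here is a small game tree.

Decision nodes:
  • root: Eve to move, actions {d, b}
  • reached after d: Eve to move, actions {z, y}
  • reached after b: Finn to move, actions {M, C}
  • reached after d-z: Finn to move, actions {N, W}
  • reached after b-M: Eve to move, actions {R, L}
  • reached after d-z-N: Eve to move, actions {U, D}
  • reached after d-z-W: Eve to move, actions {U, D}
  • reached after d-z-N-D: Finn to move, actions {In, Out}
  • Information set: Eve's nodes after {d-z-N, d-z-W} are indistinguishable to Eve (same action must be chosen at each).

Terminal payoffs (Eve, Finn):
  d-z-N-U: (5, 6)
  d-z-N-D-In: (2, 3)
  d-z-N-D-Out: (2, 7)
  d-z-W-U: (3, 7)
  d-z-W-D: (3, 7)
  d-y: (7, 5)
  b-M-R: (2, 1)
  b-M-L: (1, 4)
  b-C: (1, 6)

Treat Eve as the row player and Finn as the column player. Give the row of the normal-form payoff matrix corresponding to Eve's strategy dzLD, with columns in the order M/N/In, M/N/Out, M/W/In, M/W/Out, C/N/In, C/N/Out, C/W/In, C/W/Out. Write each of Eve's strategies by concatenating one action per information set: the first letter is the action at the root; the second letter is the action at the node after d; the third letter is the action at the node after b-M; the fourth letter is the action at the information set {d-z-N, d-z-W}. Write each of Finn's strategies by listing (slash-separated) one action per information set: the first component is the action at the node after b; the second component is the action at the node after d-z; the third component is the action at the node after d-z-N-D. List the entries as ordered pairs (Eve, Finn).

(2,3) (2,7) (3,7) (3,7) (2,3) (2,7) (3,7) (3,7)

vs M/N/In: Eve plays d → Eve plays z at [d] → Finn plays N at [d-z] → Eve plays D at [d-z-N] → Finn plays In at [d-z-N-D] → (2, 3)
vs M/N/Out: Eve plays d → Eve plays z at [d] → Finn plays N at [d-z] → Eve plays D at [d-z-N] → Finn plays Out at [d-z-N-D] → (2, 7)
vs M/W/In: Eve plays d → Eve plays z at [d] → Finn plays W at [d-z] → Eve plays D at [d-z-W] → (3, 7)
vs M/W/Out: Eve plays d → Eve plays z at [d] → Finn plays W at [d-z] → Eve plays D at [d-z-W] → (3, 7)
vs C/N/In: Eve plays d → Eve plays z at [d] → Finn plays N at [d-z] → Eve plays D at [d-z-N] → Finn plays In at [d-z-N-D] → (2, 3)
vs C/N/Out: Eve plays d → Eve plays z at [d] → Finn plays N at [d-z] → Eve plays D at [d-z-N] → Finn plays Out at [d-z-N-D] → (2, 7)
vs C/W/In: Eve plays d → Eve plays z at [d] → Finn plays W at [d-z] → Eve plays D at [d-z-W] → (3, 7)
vs C/W/Out: Eve plays d → Eve plays z at [d] → Finn plays W at [d-z] → Eve plays D at [d-z-W] → (3, 7)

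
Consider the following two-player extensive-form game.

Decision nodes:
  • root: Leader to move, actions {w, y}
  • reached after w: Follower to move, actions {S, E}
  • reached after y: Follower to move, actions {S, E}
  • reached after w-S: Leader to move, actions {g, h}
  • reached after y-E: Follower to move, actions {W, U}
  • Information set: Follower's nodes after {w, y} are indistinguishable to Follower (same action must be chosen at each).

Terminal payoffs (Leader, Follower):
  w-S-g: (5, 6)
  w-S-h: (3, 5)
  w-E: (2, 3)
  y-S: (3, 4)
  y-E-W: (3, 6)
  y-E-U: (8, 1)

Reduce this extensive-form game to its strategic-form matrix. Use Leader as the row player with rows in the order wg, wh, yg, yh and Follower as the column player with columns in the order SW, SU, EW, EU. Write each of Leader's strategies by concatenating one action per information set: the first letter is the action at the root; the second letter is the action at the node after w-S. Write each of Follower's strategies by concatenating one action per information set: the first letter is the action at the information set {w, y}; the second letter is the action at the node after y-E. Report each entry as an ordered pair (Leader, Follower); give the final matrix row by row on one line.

wg: (5,6) (5,6) (2,3) (2,3) | wh: (3,5) (3,5) (2,3) (2,3) | yg: (3,4) (3,4) (3,6) (8,1) | yh: (3,4) (3,4) (3,6) (8,1)

Row wg: SW→(5,6), SU→(5,6), EW→(2,3), EU→(2,3)
Row wh: SW→(3,5), SU→(3,5), EW→(2,3), EU→(2,3)
Row yg: SW→(3,4), SU→(3,4), EW→(3,6), EU→(8,1)
Row yh: SW→(3,4), SU→(3,4), EW→(3,6), EU→(8,1)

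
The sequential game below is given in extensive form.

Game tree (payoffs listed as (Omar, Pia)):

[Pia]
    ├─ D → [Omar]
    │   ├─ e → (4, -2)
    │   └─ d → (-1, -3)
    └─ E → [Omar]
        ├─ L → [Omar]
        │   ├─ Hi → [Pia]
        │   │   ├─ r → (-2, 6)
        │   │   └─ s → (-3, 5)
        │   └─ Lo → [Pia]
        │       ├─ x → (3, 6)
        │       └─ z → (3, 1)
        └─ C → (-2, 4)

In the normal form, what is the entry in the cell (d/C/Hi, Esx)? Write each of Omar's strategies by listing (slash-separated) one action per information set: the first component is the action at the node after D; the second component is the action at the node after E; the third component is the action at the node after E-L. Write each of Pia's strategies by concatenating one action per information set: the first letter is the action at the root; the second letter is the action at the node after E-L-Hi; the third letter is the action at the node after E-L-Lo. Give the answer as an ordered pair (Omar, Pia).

(-2, 4)

Trace the play path from the root:
  Pia plays E
  Omar plays C at [E]
→ terminal payoff (-2, 4).
(Omar's choice at the node after D is never reached on this path, so it doesn't affect the outcome.)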